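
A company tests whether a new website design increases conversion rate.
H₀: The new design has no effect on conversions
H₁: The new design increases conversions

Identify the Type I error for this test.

Answer: Switching to a new design that doesn't actually help

Derivation:
Type I error (α): Rejecting H₀ when H₀ is true
Type II error (β): Failing to reject H₀ when H₁ is true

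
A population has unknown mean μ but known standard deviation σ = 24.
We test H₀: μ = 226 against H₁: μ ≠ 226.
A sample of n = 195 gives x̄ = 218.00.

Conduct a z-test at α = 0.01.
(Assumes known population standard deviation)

Answer: z = -4.6547, reject H₀

Derivation:
Standard error: SE = σ/√n = 24/√195 = 1.7187
z-statistic: z = (x̄ - μ₀)/SE = (218.00 - 226)/1.7187 = -4.6547
Critical value: ±2.576
p-value < 0.0001
Decision: reject H₀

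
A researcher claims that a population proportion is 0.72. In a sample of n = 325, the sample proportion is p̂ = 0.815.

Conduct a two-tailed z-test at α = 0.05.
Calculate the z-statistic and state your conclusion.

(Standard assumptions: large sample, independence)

Answer: z = 3.8143, reject H₀

Derivation:
H₀: p = 0.72, H₁: p ≠ 0.72
Standard error: SE = √(p₀(1-p₀)/n) = √(0.72×0.28/325) = 0.024906
z-statistic: z = (p̂ - p₀)/SE = (0.815 - 0.72)/0.024906 = 3.8143
Critical value: z_0.025 = ±1.960
p-value = 0.0001
Decision: reject H₀ at α = 0.05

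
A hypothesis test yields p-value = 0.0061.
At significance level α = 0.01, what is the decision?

Compare p-value to α:
0.0061 < 0.01
Decision: reject H₀

Answer: reject H₀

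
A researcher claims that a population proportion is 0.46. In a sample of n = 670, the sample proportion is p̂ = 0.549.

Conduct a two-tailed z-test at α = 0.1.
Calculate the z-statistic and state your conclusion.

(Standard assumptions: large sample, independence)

Answer: z = 4.6222, reject H₀

Derivation:
H₀: p = 0.46, H₁: p ≠ 0.46
Standard error: SE = √(p₀(1-p₀)/n) = √(0.46×0.54/670) = 0.019255
z-statistic: z = (p̂ - p₀)/SE = (0.549 - 0.46)/0.019255 = 4.6222
Critical value: z_0.05 = ±1.645
p-value < 0.0001
Decision: reject H₀ at α = 0.1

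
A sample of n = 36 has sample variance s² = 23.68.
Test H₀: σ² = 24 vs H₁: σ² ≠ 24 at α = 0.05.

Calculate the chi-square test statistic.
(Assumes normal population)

Answer: χ² = 34.5333, fail to reject H₀

Derivation:
df = n - 1 = 35
χ² = (n-1)s²/σ₀² = 35×23.68/24 = 34.5333
Critical values: χ²_{0.975,35} = 20.569, χ²_{0.025,35} = 53.203
Rejection region: χ² < 20.569 or χ² > 53.203
Decision: fail to reject H₀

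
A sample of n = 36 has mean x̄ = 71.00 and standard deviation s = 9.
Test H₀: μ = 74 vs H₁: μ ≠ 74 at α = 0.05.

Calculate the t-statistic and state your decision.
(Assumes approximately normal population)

df = n - 1 = 35
SE = s/√n = 9/√36 = 1.5000
t = (x̄ - μ₀)/SE = (71.00 - 74)/1.5000 = -2.0000
Critical value: t_{0.025,35} = ±2.030
p-value ≈ 0.0533
Decision: fail to reject H₀

Answer: t = -2.0000, fail to reject H₀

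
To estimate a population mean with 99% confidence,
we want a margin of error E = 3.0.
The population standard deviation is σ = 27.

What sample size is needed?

Answer: n = 538

Derivation:
z_0.005 = 2.576
n = (z×σ/E)² = (2.576×27/3.0)²
n = 537.4979
Round up: n = 538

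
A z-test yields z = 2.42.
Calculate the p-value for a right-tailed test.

Answer: p-value ≈ 0.0078

Derivation:
For z = 2.42:
p = P(Z > 2.42) = 1 - Φ(2.42) = 0.0078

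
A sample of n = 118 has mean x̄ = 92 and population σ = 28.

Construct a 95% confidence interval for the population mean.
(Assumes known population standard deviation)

Answer: (86.9479, 97.0521)

Derivation:
Confidence level: 95%, α = 0.05
z_0.025 = 1.960
SE = σ/√n = 28/√118 = 2.5776
Margin of error = 1.960 × 2.5776 = 5.0521
CI: x̄ ± margin = 92 ± 5.0521
CI: (86.9479, 97.0521)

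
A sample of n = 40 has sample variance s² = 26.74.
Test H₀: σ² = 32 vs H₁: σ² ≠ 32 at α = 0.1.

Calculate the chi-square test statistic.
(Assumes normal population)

df = n - 1 = 39
χ² = (n-1)s²/σ₀² = 39×26.74/32 = 32.5894
Critical values: χ²_{0.95,39} = 25.695, χ²_{0.05,39} = 54.572
Rejection region: χ² < 25.695 or χ² > 54.572
Decision: fail to reject H₀

Answer: χ² = 32.5894, fail to reject H₀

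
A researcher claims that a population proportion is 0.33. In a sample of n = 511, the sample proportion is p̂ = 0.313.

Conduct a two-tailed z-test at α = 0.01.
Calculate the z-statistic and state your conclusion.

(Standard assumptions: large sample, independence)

H₀: p = 0.33, H₁: p ≠ 0.33
Standard error: SE = √(p₀(1-p₀)/n) = √(0.33×0.67/511) = 0.020801
z-statistic: z = (p̂ - p₀)/SE = (0.313 - 0.33)/0.020801 = -0.8173
Critical value: z_0.005 = ±2.576
p-value = 0.4138
Decision: fail to reject H₀ at α = 0.01

Answer: z = -0.8173, fail to reject H₀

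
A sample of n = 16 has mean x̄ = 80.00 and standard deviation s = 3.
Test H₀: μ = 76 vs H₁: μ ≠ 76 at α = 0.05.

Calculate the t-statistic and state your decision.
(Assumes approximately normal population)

df = n - 1 = 15
SE = s/√n = 3/√16 = 0.7500
t = (x̄ - μ₀)/SE = (80.00 - 76)/0.7500 = 5.3333
Critical value: t_{0.025,15} = ±2.131
p-value ≈ 0.0001
Decision: reject H₀

Answer: t = 5.3333, reject H₀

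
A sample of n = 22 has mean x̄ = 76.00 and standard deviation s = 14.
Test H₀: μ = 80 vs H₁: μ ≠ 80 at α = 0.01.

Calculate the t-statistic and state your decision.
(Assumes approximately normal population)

df = n - 1 = 21
SE = s/√n = 14/√22 = 2.9848
t = (x̄ - μ₀)/SE = (76.00 - 80)/2.9848 = -1.3401
Critical value: t_{0.005,21} = ±2.831
p-value ≈ 0.1945
Decision: fail to reject H₀

Answer: t = -1.3401, fail to reject H₀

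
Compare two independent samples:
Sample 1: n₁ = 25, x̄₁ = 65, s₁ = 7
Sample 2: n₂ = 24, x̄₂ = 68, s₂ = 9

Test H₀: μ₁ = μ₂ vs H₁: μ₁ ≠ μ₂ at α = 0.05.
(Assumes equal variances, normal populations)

Pooled variance: s²_p = [24×7² + 23×9²]/(47) = 64.6596
s_p = 8.0411
SE = s_p×√(1/n₁ + 1/n₂) = 8.0411×√(1/25 + 1/24) = 2.2979
t = (x̄₁ - x̄₂)/SE = (65 - 68)/2.2979 = -1.3055
df = 47, t-critical = ±2.012
Decision: fail to reject H₀

Answer: t = -1.3055, fail to reject H₀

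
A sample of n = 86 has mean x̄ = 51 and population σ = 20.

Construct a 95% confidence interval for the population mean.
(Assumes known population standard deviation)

Answer: (46.7729, 55.2271)

Derivation:
Confidence level: 95%, α = 0.05
z_0.025 = 1.960
SE = σ/√n = 20/√86 = 2.1567
Margin of error = 1.960 × 2.1567 = 4.2271
CI: x̄ ± margin = 51 ± 4.2271
CI: (46.7729, 55.2271)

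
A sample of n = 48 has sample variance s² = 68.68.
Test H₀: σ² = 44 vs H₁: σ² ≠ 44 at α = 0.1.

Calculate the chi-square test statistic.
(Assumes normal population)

Answer: χ² = 73.3627, reject H₀

Derivation:
df = n - 1 = 47
χ² = (n-1)s²/σ₀² = 47×68.68/44 = 73.3627
Critical values: χ²_{0.95,47} = 32.268, χ²_{0.05,47} = 64.001
Rejection region: χ² < 32.268 or χ² > 64.001
Decision: reject H₀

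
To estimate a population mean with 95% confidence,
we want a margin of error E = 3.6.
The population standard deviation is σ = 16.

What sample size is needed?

z_0.025 = 1.960
n = (z×σ/E)² = (1.960×16/3.6)²
n = 75.8835
Round up: n = 76

Answer: n = 76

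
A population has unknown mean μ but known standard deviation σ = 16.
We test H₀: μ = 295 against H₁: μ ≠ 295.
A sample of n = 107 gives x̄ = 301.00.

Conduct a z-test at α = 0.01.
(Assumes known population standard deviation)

Standard error: SE = σ/√n = 16/√107 = 1.5468
z-statistic: z = (x̄ - μ₀)/SE = (301.00 - 295)/1.5468 = 3.8790
Critical value: ±2.576
p-value = 0.0001
Decision: reject H₀

Answer: z = 3.8790, reject H₀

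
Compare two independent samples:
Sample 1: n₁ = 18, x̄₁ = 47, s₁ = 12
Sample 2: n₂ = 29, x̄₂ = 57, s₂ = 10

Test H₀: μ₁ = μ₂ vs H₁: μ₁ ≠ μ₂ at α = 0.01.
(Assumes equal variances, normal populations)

Pooled variance: s²_p = [17×12² + 28×10²]/(45) = 116.6222
s_p = 10.7992
SE = s_p×√(1/n₁ + 1/n₂) = 10.7992×√(1/18 + 1/29) = 3.2404
t = (x̄₁ - x̄₂)/SE = (47 - 57)/3.2404 = -3.0860
df = 45, t-critical = ±2.690
Decision: reject H₀

Answer: t = -3.0860, reject H₀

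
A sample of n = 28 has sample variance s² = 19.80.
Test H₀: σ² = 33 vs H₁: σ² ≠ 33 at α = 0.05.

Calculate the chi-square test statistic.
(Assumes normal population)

Answer: χ² = 16.2000, fail to reject H₀

Derivation:
df = n - 1 = 27
χ² = (n-1)s²/σ₀² = 27×19.80/33 = 16.2000
Critical values: χ²_{0.975,27} = 14.573, χ²_{0.025,27} = 43.195
Rejection region: χ² < 14.573 or χ² > 43.195
Decision: fail to reject H₀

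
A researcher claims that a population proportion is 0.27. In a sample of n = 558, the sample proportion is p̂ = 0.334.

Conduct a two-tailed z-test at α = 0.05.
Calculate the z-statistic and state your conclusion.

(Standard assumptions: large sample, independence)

Answer: z = 3.4053, reject H₀

Derivation:
H₀: p = 0.27, H₁: p ≠ 0.27
Standard error: SE = √(p₀(1-p₀)/n) = √(0.27×0.73/558) = 0.018794
z-statistic: z = (p̂ - p₀)/SE = (0.334 - 0.27)/0.018794 = 3.4053
Critical value: z_0.025 = ±1.960
p-value = 0.0007
Decision: reject H₀ at α = 0.05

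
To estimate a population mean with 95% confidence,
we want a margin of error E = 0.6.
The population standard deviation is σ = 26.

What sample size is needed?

Answer: n = 7214

Derivation:
z_0.025 = 1.960
n = (z×σ/E)² = (1.960×26/0.6)²
n = 7213.6711
Round up: n = 7214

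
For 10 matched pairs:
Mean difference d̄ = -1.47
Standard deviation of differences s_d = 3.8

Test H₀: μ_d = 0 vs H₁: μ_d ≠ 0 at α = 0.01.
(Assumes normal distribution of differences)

Answer: t = -1.2233, fail to reject H₀

Derivation:
df = n - 1 = 9
SE = s_d/√n = 3.8/√10 = 1.2017
t = d̄/SE = -1.47/1.2017 = -1.2233
Critical value: t_{0.005,9} = ±3.250
p-value ≈ 0.2523
Decision: fail to reject H₀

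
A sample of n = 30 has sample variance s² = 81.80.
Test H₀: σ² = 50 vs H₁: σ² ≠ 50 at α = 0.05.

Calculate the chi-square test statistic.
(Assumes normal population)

Answer: χ² = 47.4440, reject H₀

Derivation:
df = n - 1 = 29
χ² = (n-1)s²/σ₀² = 29×81.80/50 = 47.4440
Critical values: χ²_{0.975,29} = 16.047, χ²_{0.025,29} = 45.722
Rejection region: χ² < 16.047 or χ² > 45.722
Decision: reject H₀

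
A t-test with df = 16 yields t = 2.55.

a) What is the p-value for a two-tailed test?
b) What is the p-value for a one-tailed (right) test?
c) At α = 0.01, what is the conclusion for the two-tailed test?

Answer: a) 0.0214, b) 0.0107, c) fail to reject H₀

Derivation:
Using t-distribution with df = 16:
a) Two-tailed: p = 2×P(T > 2.55) = 0.0214
b) One-tailed: p = P(T > 2.55) = 0.0107
c) 0.0214 ≥ 0.01, fail to reject H₀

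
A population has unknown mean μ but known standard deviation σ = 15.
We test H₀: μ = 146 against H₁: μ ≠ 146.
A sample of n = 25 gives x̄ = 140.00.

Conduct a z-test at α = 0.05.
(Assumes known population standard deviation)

Answer: z = -2.0000, reject H₀

Derivation:
Standard error: SE = σ/√n = 15/√25 = 3.0000
z-statistic: z = (x̄ - μ₀)/SE = (140.00 - 146)/3.0000 = -2.0000
Critical value: ±1.960
p-value = 0.0455
Decision: reject H₀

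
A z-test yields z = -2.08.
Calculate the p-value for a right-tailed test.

For z = -2.08:
p = P(Z > -2.08) = 1 - Φ(-2.08) = 0.9812

Answer: p-value ≈ 0.9812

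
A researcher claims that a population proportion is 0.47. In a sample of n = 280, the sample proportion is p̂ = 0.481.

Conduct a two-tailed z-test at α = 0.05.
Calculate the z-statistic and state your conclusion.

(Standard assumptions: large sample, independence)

H₀: p = 0.47, H₁: p ≠ 0.47
Standard error: SE = √(p₀(1-p₀)/n) = √(0.47×0.53/280) = 0.029827
z-statistic: z = (p̂ - p₀)/SE = (0.481 - 0.47)/0.029827 = 0.3688
Critical value: z_0.025 = ±1.960
p-value = 0.7123
Decision: fail to reject H₀ at α = 0.05

Answer: z = 0.3688, fail to reject H₀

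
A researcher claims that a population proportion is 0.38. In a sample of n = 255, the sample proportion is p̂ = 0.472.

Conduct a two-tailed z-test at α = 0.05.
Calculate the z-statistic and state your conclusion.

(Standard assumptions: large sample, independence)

Answer: z = 3.0267, reject H₀

Derivation:
H₀: p = 0.38, H₁: p ≠ 0.38
Standard error: SE = √(p₀(1-p₀)/n) = √(0.38×0.62/255) = 0.030396
z-statistic: z = (p̂ - p₀)/SE = (0.472 - 0.38)/0.030396 = 3.0267
Critical value: z_0.025 = ±1.960
p-value = 0.0025
Decision: reject H₀ at α = 0.05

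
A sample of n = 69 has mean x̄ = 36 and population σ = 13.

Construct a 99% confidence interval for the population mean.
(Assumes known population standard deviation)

Confidence level: 99%, α = 0.01
z_0.005 = 2.576
SE = σ/√n = 13/√69 = 1.5650
Margin of error = 2.576 × 1.5650 = 4.0314
CI: x̄ ± margin = 36 ± 4.0314
CI: (31.9686, 40.0314)

Answer: (31.9686, 40.0314)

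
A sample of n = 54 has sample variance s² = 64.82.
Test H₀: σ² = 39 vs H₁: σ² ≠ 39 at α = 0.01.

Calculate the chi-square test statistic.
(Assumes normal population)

Answer: χ² = 88.0887, reject H₀

Derivation:
df = n - 1 = 53
χ² = (n-1)s²/σ₀² = 53×64.82/39 = 88.0887
Critical values: χ²_{0.995,53} = 30.230, χ²_{0.005,53} = 83.253
Rejection region: χ² < 30.230 or χ² > 83.253
Decision: reject H₀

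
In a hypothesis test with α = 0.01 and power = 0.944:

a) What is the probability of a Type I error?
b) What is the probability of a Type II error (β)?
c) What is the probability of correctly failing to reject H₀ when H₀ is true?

a) Type I error probability = α = 0.01
b) Power = P(reject H₀ | H₁ true) = 1 - β = 0.944, so Type II error probability = β = 1 - Power = 0.056
c) P(fail to reject H₀ | H₀ true) = 1 - α = 0.99

Answer: a) 0.01, b) 0.056, c) 0.99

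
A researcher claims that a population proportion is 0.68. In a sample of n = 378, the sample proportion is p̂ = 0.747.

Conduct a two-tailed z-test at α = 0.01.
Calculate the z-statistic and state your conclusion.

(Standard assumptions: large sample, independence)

H₀: p = 0.68, H₁: p ≠ 0.68
Standard error: SE = √(p₀(1-p₀)/n) = √(0.68×0.32/378) = 0.023993
z-statistic: z = (p̂ - p₀)/SE = (0.747 - 0.68)/0.023993 = 2.7925
Critical value: z_0.005 = ±2.576
p-value = 0.0052
Decision: reject H₀ at α = 0.01

Answer: z = 2.7925, reject H₀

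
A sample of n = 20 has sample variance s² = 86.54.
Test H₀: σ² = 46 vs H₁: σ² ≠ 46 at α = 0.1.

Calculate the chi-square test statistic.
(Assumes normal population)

df = n - 1 = 19
χ² = (n-1)s²/σ₀² = 19×86.54/46 = 35.7448
Critical values: χ²_{0.95,19} = 10.117, χ²_{0.05,19} = 30.144
Rejection region: χ² < 10.117 or χ² > 30.144
Decision: reject H₀

Answer: χ² = 35.7448, reject H₀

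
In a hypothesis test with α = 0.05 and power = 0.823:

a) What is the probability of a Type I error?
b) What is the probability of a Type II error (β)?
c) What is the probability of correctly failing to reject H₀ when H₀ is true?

Answer: a) 0.05, b) 0.177, c) 0.95

Derivation:
a) Type I error probability = α = 0.05
b) Power = P(reject H₀ | H₁ true) = 1 - β = 0.823, so Type II error probability = β = 1 - Power = 0.177
c) P(fail to reject H₀ | H₀ true) = 1 - α = 0.95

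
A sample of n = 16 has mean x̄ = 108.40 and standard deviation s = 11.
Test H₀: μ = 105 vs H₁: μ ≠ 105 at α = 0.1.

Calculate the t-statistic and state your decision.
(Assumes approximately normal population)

Answer: t = 1.2364, fail to reject H₀

Derivation:
df = n - 1 = 15
SE = s/√n = 11/√16 = 2.7500
t = (x̄ - μ₀)/SE = (108.40 - 105)/2.7500 = 1.2364
Critical value: t_{0.05,15} = ±1.753
p-value ≈ 0.2353
Decision: fail to reject H₀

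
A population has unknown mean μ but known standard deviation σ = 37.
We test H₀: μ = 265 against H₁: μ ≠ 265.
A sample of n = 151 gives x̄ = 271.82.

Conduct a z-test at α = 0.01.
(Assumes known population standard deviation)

Standard error: SE = σ/√n = 37/√151 = 3.0110
z-statistic: z = (x̄ - μ₀)/SE = (271.82 - 265)/3.0110 = 2.2650
Critical value: ±2.576
p-value = 0.0235
Decision: fail to reject H₀

Answer: z = 2.2650, fail to reject H₀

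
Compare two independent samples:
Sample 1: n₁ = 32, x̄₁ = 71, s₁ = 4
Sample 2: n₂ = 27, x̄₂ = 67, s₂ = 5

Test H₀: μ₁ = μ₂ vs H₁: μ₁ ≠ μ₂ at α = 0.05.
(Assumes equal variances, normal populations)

Answer: t = 3.4138, reject H₀

Derivation:
Pooled variance: s²_p = [31×4² + 26×5²]/(57) = 20.1053
s_p = 4.4839
SE = s_p×√(1/n₁ + 1/n₂) = 4.4839×√(1/32 + 1/27) = 1.1717
t = (x̄₁ - x̄₂)/SE = (71 - 67)/1.1717 = 3.4138
df = 57, t-critical = ±2.002
Decision: reject H₀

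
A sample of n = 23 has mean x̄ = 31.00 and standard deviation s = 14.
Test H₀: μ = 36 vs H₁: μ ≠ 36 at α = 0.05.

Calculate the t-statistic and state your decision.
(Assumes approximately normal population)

df = n - 1 = 22
SE = s/√n = 14/√23 = 2.9192
t = (x̄ - μ₀)/SE = (31.00 - 36)/2.9192 = -1.7128
Critical value: t_{0.025,22} = ±2.074
p-value ≈ 0.1008
Decision: fail to reject H₀

Answer: t = -1.7128, fail to reject H₀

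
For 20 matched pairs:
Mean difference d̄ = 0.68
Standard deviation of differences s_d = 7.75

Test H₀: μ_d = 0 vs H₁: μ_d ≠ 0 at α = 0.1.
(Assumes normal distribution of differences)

df = n - 1 = 19
SE = s_d/√n = 7.75/√20 = 1.7330
t = d̄/SE = 0.68/1.7330 = 0.3924
Critical value: t_{0.05,19} = ±1.729
p-value ≈ 0.6991
Decision: fail to reject H₀

Answer: t = 0.3924, fail to reject H₀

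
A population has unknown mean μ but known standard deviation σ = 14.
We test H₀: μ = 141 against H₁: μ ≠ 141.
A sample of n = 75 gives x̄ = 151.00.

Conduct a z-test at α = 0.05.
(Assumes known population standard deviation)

Standard error: SE = σ/√n = 14/√75 = 1.6166
z-statistic: z = (x̄ - μ₀)/SE = (151.00 - 141)/1.6166 = 6.1858
Critical value: ±1.960
p-value < 0.0001
Decision: reject H₀

Answer: z = 6.1858, reject H₀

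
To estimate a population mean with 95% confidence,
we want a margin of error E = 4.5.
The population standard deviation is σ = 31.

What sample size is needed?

Answer: n = 183

Derivation:
z_0.025 = 1.960
n = (z×σ/E)² = (1.960×31/4.5)²
n = 182.3100
Round up: n = 183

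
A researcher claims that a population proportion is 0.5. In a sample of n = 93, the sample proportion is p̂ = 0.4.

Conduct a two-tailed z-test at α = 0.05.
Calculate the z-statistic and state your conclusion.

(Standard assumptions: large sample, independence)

Answer: z = -1.9287, fail to reject H₀

Derivation:
H₀: p = 0.5, H₁: p ≠ 0.5
Standard error: SE = √(p₀(1-p₀)/n) = √(0.5×0.5/93) = 0.051848
z-statistic: z = (p̂ - p₀)/SE = (0.4 - 0.5)/0.051848 = -1.9287
Critical value: z_0.025 = ±1.960
p-value = 0.0538
Decision: fail to reject H₀ at α = 0.05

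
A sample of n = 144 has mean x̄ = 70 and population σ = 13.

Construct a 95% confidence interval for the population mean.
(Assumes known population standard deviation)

Confidence level: 95%, α = 0.05
z_0.025 = 1.960
SE = σ/√n = 13/√144 = 1.0833
Margin of error = 1.960 × 1.0833 = 2.1233
CI: x̄ ± margin = 70 ± 2.1233
CI: (67.8767, 72.1233)

Answer: (67.8767, 72.1233)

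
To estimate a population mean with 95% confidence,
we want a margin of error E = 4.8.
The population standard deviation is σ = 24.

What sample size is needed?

Answer: n = 97

Derivation:
z_0.025 = 1.960
n = (z×σ/E)² = (1.960×24/4.8)²
n = 96.0400
Round up: n = 97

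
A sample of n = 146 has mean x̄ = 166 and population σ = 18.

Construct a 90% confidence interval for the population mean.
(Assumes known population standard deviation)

Confidence level: 90%, α = 0.1
z_0.05 = 1.645
SE = σ/√n = 18/√146 = 1.4897
Margin of error = 1.645 × 1.4897 = 2.4506
CI: x̄ ± margin = 166 ± 2.4506
CI: (163.5494, 168.4506)

Answer: (163.5494, 168.4506)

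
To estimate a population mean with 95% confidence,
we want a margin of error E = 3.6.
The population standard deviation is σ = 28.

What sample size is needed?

z_0.025 = 1.960
n = (z×σ/E)² = (1.960×28/3.6)²
n = 232.3931
Round up: n = 233

Answer: n = 233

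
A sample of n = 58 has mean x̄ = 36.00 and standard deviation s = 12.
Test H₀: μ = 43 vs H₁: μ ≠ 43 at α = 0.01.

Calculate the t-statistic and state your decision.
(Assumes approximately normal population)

df = n - 1 = 57
SE = s/√n = 12/√58 = 1.5757
t = (x̄ - μ₀)/SE = (36.00 - 43)/1.5757 = -4.4425
Critical value: t_{0.005,57} = ±2.665
p-value < 0.0001
Decision: reject H₀

Answer: t = -4.4425, reject H₀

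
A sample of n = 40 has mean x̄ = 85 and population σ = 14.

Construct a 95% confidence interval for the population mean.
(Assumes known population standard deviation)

Confidence level: 95%, α = 0.05
z_0.025 = 1.960
SE = σ/√n = 14/√40 = 2.2136
Margin of error = 1.960 × 2.2136 = 4.3387
CI: x̄ ± margin = 85 ± 4.3387
CI: (80.6613, 89.3387)

Answer: (80.6613, 89.3387)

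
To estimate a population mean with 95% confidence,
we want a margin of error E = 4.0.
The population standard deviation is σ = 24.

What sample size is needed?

Answer: n = 139

Derivation:
z_0.025 = 1.960
n = (z×σ/E)² = (1.960×24/4.0)²
n = 138.2976
Round up: n = 139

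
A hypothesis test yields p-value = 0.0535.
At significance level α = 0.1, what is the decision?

Compare p-value to α:
0.0535 < 0.1
Decision: reject H₀

Answer: reject H₀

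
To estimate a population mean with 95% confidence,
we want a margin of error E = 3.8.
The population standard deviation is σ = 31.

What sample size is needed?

Answer: n = 256

Derivation:
z_0.025 = 1.960
n = (z×σ/E)² = (1.960×31/3.8)²
n = 255.6633
Round up: n = 256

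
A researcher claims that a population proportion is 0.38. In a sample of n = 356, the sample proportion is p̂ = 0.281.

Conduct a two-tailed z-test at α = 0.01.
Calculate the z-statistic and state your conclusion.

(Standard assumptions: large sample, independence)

H₀: p = 0.38, H₁: p ≠ 0.38
Standard error: SE = √(p₀(1-p₀)/n) = √(0.38×0.62/356) = 0.025725
z-statistic: z = (p̂ - p₀)/SE = (0.281 - 0.38)/0.025725 = -3.8484
Critical value: z_0.005 = ±2.576
p-value = 0.0001
Decision: reject H₀ at α = 0.01

Answer: z = -3.8484, reject H₀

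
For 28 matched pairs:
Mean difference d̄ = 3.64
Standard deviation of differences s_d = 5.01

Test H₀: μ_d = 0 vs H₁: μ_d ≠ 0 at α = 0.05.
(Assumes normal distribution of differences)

df = n - 1 = 27
SE = s_d/√n = 5.01/√28 = 0.9468
t = d̄/SE = 3.64/0.9468 = 3.8445
Critical value: t_{0.025,27} = ±2.052
p-value ≈ 0.0007
Decision: reject H₀

Answer: t = 3.8445, reject H₀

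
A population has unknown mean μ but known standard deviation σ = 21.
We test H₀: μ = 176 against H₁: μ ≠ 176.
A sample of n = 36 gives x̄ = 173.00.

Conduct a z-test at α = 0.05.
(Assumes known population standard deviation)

Answer: z = -0.8571, fail to reject H₀

Derivation:
Standard error: SE = σ/√n = 21/√36 = 3.5000
z-statistic: z = (x̄ - μ₀)/SE = (173.00 - 176)/3.5000 = -0.8571
Critical value: ±1.960
p-value = 0.3914
Decision: fail to reject H₀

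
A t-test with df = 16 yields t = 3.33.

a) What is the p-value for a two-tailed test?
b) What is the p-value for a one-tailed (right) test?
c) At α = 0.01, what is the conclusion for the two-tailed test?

Using t-distribution with df = 16:
a) Two-tailed: p = 2×P(T > 3.33) = 0.0042
b) One-tailed: p = P(T > 3.33) = 0.0021
c) 0.0042 < 0.01, reject H₀

Answer: a) 0.0042, b) 0.0021, c) reject H₀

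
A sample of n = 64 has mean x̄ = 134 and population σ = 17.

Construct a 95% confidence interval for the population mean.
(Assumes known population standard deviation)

Confidence level: 95%, α = 0.05
z_0.025 = 1.960
SE = σ/√n = 17/√64 = 2.1250
Margin of error = 1.960 × 2.1250 = 4.1650
CI: x̄ ± margin = 134 ± 4.1650
CI: (129.8350, 138.1650)

Answer: (129.8350, 138.1650)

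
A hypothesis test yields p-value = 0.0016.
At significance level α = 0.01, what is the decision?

Compare p-value to α:
0.0016 < 0.01
Decision: reject H₀

Answer: reject H₀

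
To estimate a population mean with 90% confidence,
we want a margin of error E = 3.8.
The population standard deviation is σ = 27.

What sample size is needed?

Answer: n = 137

Derivation:
z_0.05 = 1.645
n = (z×σ/E)² = (1.645×27/3.8)²
n = 136.6130
Round up: n = 137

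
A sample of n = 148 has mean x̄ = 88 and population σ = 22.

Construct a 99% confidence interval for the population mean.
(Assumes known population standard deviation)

Confidence level: 99%, α = 0.01
z_0.005 = 2.576
SE = σ/√n = 22/√148 = 1.8084
Margin of error = 2.576 × 1.8084 = 4.6584
CI: x̄ ± margin = 88 ± 4.6584
CI: (83.3416, 92.6584)

Answer: (83.3416, 92.6584)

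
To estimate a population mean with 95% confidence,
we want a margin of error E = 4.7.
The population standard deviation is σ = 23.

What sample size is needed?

z_0.025 = 1.960
n = (z×σ/E)² = (1.960×23/4.7)²
n = 91.9967
Round up: n = 92

Answer: n = 92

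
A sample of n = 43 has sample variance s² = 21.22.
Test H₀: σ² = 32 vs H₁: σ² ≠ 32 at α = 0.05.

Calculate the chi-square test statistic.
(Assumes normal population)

df = n - 1 = 42
χ² = (n-1)s²/σ₀² = 42×21.22/32 = 27.8513
Critical values: χ²_{0.975,42} = 25.999, χ²_{0.025,42} = 61.777
Rejection region: χ² < 25.999 or χ² > 61.777
Decision: fail to reject H₀

Answer: χ² = 27.8513, fail to reject H₀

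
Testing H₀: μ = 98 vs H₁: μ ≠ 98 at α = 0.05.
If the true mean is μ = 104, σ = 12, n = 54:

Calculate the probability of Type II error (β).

Answer: β ≈ 0.0432

Derivation:
SE = σ/√n = 12/√54 = 1.6330
Critical values: μ₀ ± z_0.025×SE = 98 ± 1.960×1.6330
Acceptance region: (94.7993, 101.2007)
Under H₁ (μ = 104): z_high = (101.2007 - 104)/1.6330 = -1.7142, z_low = (94.7993 - 104)/1.6330 = -5.6342
β = P(not reject | H₁) = Φ(-1.7142) - Φ(-5.6342) ≈ 0.0432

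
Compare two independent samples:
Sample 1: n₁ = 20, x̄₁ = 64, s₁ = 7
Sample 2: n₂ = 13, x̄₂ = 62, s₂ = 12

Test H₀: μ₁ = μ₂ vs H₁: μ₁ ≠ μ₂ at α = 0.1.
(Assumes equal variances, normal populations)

Answer: t = 0.6062, fail to reject H₀

Derivation:
Pooled variance: s²_p = [19×7² + 12×12²]/(31) = 85.7742
s_p = 9.2614
SE = s_p×√(1/n₁ + 1/n₂) = 9.2614×√(1/20 + 1/13) = 3.2995
t = (x̄₁ - x̄₂)/SE = (64 - 62)/3.2995 = 0.6062
df = 31, t-critical = ±1.696
Decision: fail to reject H₀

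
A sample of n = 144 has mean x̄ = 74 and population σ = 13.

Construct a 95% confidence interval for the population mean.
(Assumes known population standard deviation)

Answer: (71.8767, 76.1233)

Derivation:
Confidence level: 95%, α = 0.05
z_0.025 = 1.960
SE = σ/√n = 13/√144 = 1.0833
Margin of error = 1.960 × 1.0833 = 2.1233
CI: x̄ ± margin = 74 ± 2.1233
CI: (71.8767, 76.1233)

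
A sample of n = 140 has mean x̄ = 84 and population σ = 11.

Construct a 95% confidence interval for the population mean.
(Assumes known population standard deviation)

Answer: (82.1778, 85.8222)

Derivation:
Confidence level: 95%, α = 0.05
z_0.025 = 1.960
SE = σ/√n = 11/√140 = 0.9297
Margin of error = 1.960 × 0.9297 = 1.8222
CI: x̄ ± margin = 84 ± 1.8222
CI: (82.1778, 85.8222)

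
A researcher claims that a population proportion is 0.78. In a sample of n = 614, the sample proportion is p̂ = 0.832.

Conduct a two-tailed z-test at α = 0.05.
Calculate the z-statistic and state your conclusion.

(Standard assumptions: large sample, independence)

Answer: z = 3.1104, reject H₀

Derivation:
H₀: p = 0.78, H₁: p ≠ 0.78
Standard error: SE = √(p₀(1-p₀)/n) = √(0.78×0.22/614) = 0.016718
z-statistic: z = (p̂ - p₀)/SE = (0.832 - 0.78)/0.016718 = 3.1104
Critical value: z_0.025 = ±1.960
p-value = 0.0019
Decision: reject H₀ at α = 0.05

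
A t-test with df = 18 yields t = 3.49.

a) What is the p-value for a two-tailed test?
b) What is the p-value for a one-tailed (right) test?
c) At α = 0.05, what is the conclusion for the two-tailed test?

Using t-distribution with df = 18:
a) Two-tailed: p = 2×P(T > 3.49) = 0.0026
b) One-tailed: p = P(T > 3.49) = 0.0013
c) 0.0026 < 0.05, reject H₀

Answer: a) 0.0026, b) 0.0013, c) reject H₀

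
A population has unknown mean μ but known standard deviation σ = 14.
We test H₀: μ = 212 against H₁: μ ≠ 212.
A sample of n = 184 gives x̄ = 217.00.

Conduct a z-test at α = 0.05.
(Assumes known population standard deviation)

Answer: z = 4.8445, reject H₀

Derivation:
Standard error: SE = σ/√n = 14/√184 = 1.0321
z-statistic: z = (x̄ - μ₀)/SE = (217.00 - 212)/1.0321 = 4.8445
Critical value: ±1.960
p-value < 0.0001
Decision: reject H₀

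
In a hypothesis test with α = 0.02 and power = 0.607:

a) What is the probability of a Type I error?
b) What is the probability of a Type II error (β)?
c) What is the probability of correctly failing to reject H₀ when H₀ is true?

Answer: a) 0.02, b) 0.393, c) 0.98

Derivation:
a) Type I error probability = α = 0.02
b) Power = P(reject H₀ | H₁ true) = 1 - β = 0.607, so Type II error probability = β = 1 - Power = 0.393
c) P(fail to reject H₀ | H₀ true) = 1 - α = 0.98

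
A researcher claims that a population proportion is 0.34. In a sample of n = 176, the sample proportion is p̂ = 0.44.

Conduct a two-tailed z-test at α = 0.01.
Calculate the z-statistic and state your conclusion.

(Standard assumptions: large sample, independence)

Answer: z = 2.8006, reject H₀

Derivation:
H₀: p = 0.34, H₁: p ≠ 0.34
Standard error: SE = √(p₀(1-p₀)/n) = √(0.34×0.66/176) = 0.035707
z-statistic: z = (p̂ - p₀)/SE = (0.44 - 0.34)/0.035707 = 2.8006
Critical value: z_0.005 = ±2.576
p-value = 0.0051
Decision: reject H₀ at α = 0.01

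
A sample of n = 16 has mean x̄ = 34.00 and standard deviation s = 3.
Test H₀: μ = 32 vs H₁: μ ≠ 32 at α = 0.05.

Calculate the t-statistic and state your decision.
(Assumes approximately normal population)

Answer: t = 2.6667, reject H₀

Derivation:
df = n - 1 = 15
SE = s/√n = 3/√16 = 0.7500
t = (x̄ - μ₀)/SE = (34.00 - 32)/0.7500 = 2.6667
Critical value: t_{0.025,15} = ±2.131
p-value ≈ 0.0176
Decision: reject H₀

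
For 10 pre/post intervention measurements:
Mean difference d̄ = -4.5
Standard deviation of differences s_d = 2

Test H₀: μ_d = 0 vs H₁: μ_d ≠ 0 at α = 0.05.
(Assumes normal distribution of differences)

df = n - 1 = 9
SE = s_d/√n = 2/√10 = 0.6325
t = d̄/SE = -4.5/0.6325 = -7.1146
Critical value: t_{0.025,9} = ±2.262
p-value ≈ 0.0001
Decision: reject H₀

Answer: t = -7.1146, reject H₀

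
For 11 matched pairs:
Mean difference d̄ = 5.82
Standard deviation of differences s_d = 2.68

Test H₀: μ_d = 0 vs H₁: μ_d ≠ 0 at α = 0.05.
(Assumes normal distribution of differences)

df = n - 1 = 10
SE = s_d/√n = 2.68/√11 = 0.8081
t = d̄/SE = 5.82/0.8081 = 7.2021
Critical value: t_{0.025,10} = ±2.228
p-value < 0.0001
Decision: reject H₀

Answer: t = 7.2021, reject H₀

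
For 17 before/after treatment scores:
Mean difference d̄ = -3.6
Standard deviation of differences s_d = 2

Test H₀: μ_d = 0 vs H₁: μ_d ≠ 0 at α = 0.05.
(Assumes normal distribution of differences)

Answer: t = -7.4212, reject H₀

Derivation:
df = n - 1 = 16
SE = s_d/√n = 2/√17 = 0.4851
t = d̄/SE = -3.6/0.4851 = -7.4212
Critical value: t_{0.025,16} = ±2.120
p-value < 0.0001
Decision: reject H₀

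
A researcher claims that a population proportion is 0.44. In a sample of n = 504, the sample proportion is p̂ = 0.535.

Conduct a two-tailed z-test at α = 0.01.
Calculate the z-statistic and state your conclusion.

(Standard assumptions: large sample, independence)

Answer: z = 4.2965, reject H₀

Derivation:
H₀: p = 0.44, H₁: p ≠ 0.44
Standard error: SE = √(p₀(1-p₀)/n) = √(0.44×0.56/504) = 0.022111
z-statistic: z = (p̂ - p₀)/SE = (0.535 - 0.44)/0.022111 = 4.2965
Critical value: z_0.005 = ±2.576
p-value < 0.0001
Decision: reject H₀ at α = 0.01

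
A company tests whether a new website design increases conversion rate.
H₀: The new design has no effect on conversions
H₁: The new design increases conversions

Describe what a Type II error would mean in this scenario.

Type I error (α): Rejecting H₀ when H₀ is true
Type II error (β): Failing to reject H₀ when H₁ is true

Answer: Keeping the old design when the new one would have increased conversions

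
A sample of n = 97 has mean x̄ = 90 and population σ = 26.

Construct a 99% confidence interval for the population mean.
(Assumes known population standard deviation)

Answer: (83.1996, 96.8004)

Derivation:
Confidence level: 99%, α = 0.01
z_0.005 = 2.576
SE = σ/√n = 26/√97 = 2.6399
Margin of error = 2.576 × 2.6399 = 6.8004
CI: x̄ ± margin = 90 ± 6.8004
CI: (83.1996, 96.8004)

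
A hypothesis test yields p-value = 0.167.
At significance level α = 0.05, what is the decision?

Compare p-value to α:
0.167 ≥ 0.05
Decision: fail to reject H₀

Answer: fail to reject H₀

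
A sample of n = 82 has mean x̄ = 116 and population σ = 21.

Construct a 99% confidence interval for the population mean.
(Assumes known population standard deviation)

Answer: (110.0260, 121.9740)

Derivation:
Confidence level: 99%, α = 0.01
z_0.005 = 2.576
SE = σ/√n = 21/√82 = 2.3191
Margin of error = 2.576 × 2.3191 = 5.9740
CI: x̄ ± margin = 116 ± 5.9740
CI: (110.0260, 121.9740)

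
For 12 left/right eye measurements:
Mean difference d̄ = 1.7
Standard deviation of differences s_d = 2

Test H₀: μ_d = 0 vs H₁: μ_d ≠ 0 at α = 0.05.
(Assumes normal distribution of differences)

Answer: t = 2.9442, reject H₀

Derivation:
df = n - 1 = 11
SE = s_d/√n = 2/√12 = 0.5774
t = d̄/SE = 1.7/0.5774 = 2.9442
Critical value: t_{0.025,11} = ±2.201
p-value ≈ 0.0133
Decision: reject H₀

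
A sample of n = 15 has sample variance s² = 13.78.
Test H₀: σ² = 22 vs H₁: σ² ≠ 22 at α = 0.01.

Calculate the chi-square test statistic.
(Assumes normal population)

df = n - 1 = 14
χ² = (n-1)s²/σ₀² = 14×13.78/22 = 8.7691
Critical values: χ²_{0.995,14} = 4.075, χ²_{0.005,14} = 31.319
Rejection region: χ² < 4.075 or χ² > 31.319
Decision: fail to reject H₀

Answer: χ² = 8.7691, fail to reject H₀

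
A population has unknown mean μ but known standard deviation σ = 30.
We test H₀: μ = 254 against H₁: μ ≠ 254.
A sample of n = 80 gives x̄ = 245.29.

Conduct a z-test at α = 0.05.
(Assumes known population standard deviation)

Standard error: SE = σ/√n = 30/√80 = 3.3541
z-statistic: z = (x̄ - μ₀)/SE = (245.29 - 254)/3.3541 = -2.5968
Critical value: ±1.960
p-value = 0.0094
Decision: reject H₀

Answer: z = -2.5968, reject H₀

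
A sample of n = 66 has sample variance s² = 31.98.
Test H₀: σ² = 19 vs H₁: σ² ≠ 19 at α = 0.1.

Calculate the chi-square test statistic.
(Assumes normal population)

Answer: χ² = 109.4053, reject H₀

Derivation:
df = n - 1 = 65
χ² = (n-1)s²/σ₀² = 65×31.98/19 = 109.4053
Critical values: χ²_{0.95,65} = 47.450, χ²_{0.05,65} = 84.821
Rejection region: χ² < 47.450 or χ² > 84.821
Decision: reject H₀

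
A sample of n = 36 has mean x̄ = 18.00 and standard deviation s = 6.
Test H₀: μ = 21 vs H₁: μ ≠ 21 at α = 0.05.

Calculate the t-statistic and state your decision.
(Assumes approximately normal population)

Answer: t = -3.0000, reject H₀

Derivation:
df = n - 1 = 35
SE = s/√n = 6/√36 = 1.0000
t = (x̄ - μ₀)/SE = (18.00 - 21)/1.0000 = -3.0000
Critical value: t_{0.025,35} = ±2.030
p-value ≈ 0.0049
Decision: reject H₀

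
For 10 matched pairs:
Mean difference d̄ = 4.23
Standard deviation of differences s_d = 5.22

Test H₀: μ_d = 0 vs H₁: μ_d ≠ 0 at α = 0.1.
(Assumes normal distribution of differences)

df = n - 1 = 9
SE = s_d/√n = 5.22/√10 = 1.6507
t = d̄/SE = 4.23/1.6507 = 2.5625
Critical value: t_{0.05,9} = ±1.833
p-value ≈ 0.0306
Decision: reject H₀

Answer: t = 2.5625, reject H₀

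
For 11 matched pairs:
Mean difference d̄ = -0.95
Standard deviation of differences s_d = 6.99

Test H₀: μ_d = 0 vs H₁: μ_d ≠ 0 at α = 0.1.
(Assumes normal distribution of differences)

Answer: t = -0.4507, fail to reject H₀

Derivation:
df = n - 1 = 10
SE = s_d/√n = 6.99/√11 = 2.1076
t = d̄/SE = -0.95/2.1076 = -0.4507
Critical value: t_{0.05,10} = ±1.812
p-value ≈ 0.6618
Decision: fail to reject H₀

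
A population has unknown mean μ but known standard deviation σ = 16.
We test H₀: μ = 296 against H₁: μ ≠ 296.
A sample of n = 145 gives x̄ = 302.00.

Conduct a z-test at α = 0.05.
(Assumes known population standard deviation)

Standard error: SE = σ/√n = 16/√145 = 1.3287
z-statistic: z = (x̄ - μ₀)/SE = (302.00 - 296)/1.3287 = 4.5157
Critical value: ±1.960
p-value < 0.0001
Decision: reject H₀

Answer: z = 4.5157, reject H₀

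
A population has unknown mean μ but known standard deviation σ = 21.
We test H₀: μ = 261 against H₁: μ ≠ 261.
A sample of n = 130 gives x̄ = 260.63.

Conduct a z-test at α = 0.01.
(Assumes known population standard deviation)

Standard error: SE = σ/√n = 21/√130 = 1.8418
z-statistic: z = (x̄ - μ₀)/SE = (260.63 - 261)/1.8418 = -0.2009
Critical value: ±2.576
p-value = 0.8408
Decision: fail to reject H₀

Answer: z = -0.2009, fail to reject H₀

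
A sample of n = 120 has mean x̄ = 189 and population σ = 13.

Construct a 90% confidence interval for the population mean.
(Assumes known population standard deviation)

Answer: (187.0479, 190.9521)

Derivation:
Confidence level: 90%, α = 0.1
z_0.05 = 1.645
SE = σ/√n = 13/√120 = 1.1867
Margin of error = 1.645 × 1.1867 = 1.9521
CI: x̄ ± margin = 189 ± 1.9521
CI: (187.0479, 190.9521)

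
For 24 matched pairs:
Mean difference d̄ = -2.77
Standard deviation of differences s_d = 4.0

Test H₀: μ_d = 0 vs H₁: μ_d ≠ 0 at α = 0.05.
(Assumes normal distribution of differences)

df = n - 1 = 23
SE = s_d/√n = 4.0/√24 = 0.8165
t = d̄/SE = -2.77/0.8165 = -3.3925
Critical value: t_{0.025,23} = ±2.069
p-value ≈ 0.0025
Decision: reject H₀

Answer: t = -3.3925, reject H₀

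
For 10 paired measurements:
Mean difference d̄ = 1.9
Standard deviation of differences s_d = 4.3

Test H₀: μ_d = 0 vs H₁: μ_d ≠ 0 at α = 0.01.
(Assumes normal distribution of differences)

Answer: t = 1.3973, fail to reject H₀

Derivation:
df = n - 1 = 9
SE = s_d/√n = 4.3/√10 = 1.3598
t = d̄/SE = 1.9/1.3598 = 1.3973
Critical value: t_{0.005,9} = ±3.250
p-value ≈ 0.1958
Decision: fail to reject H₀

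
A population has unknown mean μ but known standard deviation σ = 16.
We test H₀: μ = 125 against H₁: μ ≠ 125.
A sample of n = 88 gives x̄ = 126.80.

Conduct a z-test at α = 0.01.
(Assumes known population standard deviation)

Answer: z = 1.0553, fail to reject H₀

Derivation:
Standard error: SE = σ/√n = 16/√88 = 1.7056
z-statistic: z = (x̄ - μ₀)/SE = (126.80 - 125)/1.7056 = 1.0553
Critical value: ±2.576
p-value = 0.2913
Decision: fail to reject H₀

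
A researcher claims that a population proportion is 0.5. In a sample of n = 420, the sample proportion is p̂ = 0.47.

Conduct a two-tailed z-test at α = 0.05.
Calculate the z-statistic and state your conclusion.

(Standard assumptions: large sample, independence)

H₀: p = 0.5, H₁: p ≠ 0.5
Standard error: SE = √(p₀(1-p₀)/n) = √(0.5×0.5/420) = 0.024398
z-statistic: z = (p̂ - p₀)/SE = (0.47 - 0.5)/0.024398 = -1.2296
Critical value: z_0.025 = ±1.960
p-value = 0.2188
Decision: fail to reject H₀ at α = 0.05

Answer: z = -1.2296, fail to reject H₀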